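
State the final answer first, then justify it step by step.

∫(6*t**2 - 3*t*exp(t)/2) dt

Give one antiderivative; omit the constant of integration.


The answer is 2*t**3 - 3*t*exp(t)/2 + 3*exp(t)/2.
Step 1. Rewrite: now ∫(6*t**2) dt + ∫(-3*t*exp(t)/2) dt.
Step 2. Integrate ∫(-3*t*exp(t)/2) dt by parts with u = t, dv = (-3*exp(t)/2) dt, so v = -3*exp(t)/2: now -3*t*exp(t)/2 + ∫(6*t**2) dt + ∫(3*exp(t)/2) dt.
Step 3. Evaluate the standard form: now -3*t*exp(t)/2 + 3*exp(t)/2 + ∫(6*t**2) dt.
Step 4. Evaluate the standard form: now 2*t**3 - 3*t*exp(t)/2 + 3*exp(t)/2.
Answer: 2*t**3 - 3*t*exp(t)/2 + 3*exp(t)/2.


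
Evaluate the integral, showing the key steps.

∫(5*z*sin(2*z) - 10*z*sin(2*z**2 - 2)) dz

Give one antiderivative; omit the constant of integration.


Step 1. Rewrite: now ∫(5*z*sin(2*z)) dz + ∫(-10*z*sin(2*z**2 - 2)) dz.
Step 2. Integrate ∫(5*z*sin(2*z)) dz by parts with u = z, dv = (5*sin(2*z)) dz, so v = -5*cos(2*z)/2: now -5*z*cos(2*z)/2 + ∫(-10*z*sin(2*z**2 - 2)) dz + ∫(5*cos(2*z)/2) dz.
Step 3. Evaluate the standard form: now -5*z*cos(2*z)/2 + 5*sin(2*z)/4 + ∫(-10*z*sin(2*z**2 - 2)) dz.
Step 4. Substitute u = z**2 - 1, turning ∫(-10*z*sin(2*z**2 - 2)) dz into ∫(-5*sin(2*u)) du: now -5*z*cos(2*z)/2 + 5*sin(2*z)/4 + ∫(-5*sin(2*u)) du.
Step 5. Evaluate the standard form: now -5*z*cos(2*z)/2 + 5*sin(2*z)/4 + 5*cos(2*u)/2.
Step 6. Substitute back u = z**2 - 1: now -5*z*cos(2*z)/2 + 5*sin(2*z)/4 + 5*cos(2*z**2 - 2)/2.
Answer: -5*z*cos(2*z)/2 + 5*sin(2*z)/4 + 5*cos(2*z**2 - 2)/2.


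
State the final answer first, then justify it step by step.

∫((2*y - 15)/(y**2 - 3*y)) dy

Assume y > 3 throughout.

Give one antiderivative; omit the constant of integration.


The answer is 5*log(y) - 3*log(y - 3).
Step 1. Decompose ∫((2*y - 15)/(y**2 - 3*y)) dy by partial fractions, (2*y - 15)/(y**2 - 3*y) = -3/(y - 3) + 5/y: now ∫(5/y) dy + ∫(-3/(y - 3)) dy.
Step 2. Evaluate the standard form [assuming y > 3]: now -3*log(y - 3) + ∫(5/y) dy.
Step 3. Evaluate the standard form [assuming y > 0]: now 5*log(y) - 3*log(y - 3).
Answer: 5*log(y) - 3*log(y - 3).


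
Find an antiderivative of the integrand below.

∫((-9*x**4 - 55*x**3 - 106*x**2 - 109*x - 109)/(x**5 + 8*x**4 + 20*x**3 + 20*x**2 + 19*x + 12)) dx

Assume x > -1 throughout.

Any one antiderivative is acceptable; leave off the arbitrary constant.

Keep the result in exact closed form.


Answer: -5*log(x + 1) - log(x + 3) - 3*log(x + 4) - 3*atan(x).


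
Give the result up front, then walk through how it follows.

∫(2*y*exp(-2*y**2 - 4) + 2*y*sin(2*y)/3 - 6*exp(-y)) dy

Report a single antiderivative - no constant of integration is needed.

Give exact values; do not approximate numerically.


The answer is -y*cos(2*y)/3 - exp(-2*y**2 - 4)/2 + sin(2*y)/6 + 6*exp(-y).
Step 1. Rewrite: now ∫(2*y*exp(-2*y**2 - 4)) dy + ∫(2*y*sin(2*y)/3) dy + ∫(-6*exp(-y)) dy.
Step 2. Substitute u = y**2 + 2, turning ∫(2*y*exp(-2*y**2 - 4)) dy into ∫(exp(-2*u)) du: now ∫(2*y*sin(2*y)/3) dy + ∫(exp(-2*u)) du + ∫(-6*exp(-y)) dy.
Step 3. Evaluate the standard form: now ∫(2*y*sin(2*y)/3) dy + ∫(-6*exp(-y)) dy - exp(-2*u)/2.
Step 4. Substitute back u = y**2 + 2: now -exp(-2*y**2 - 4)/2 + ∫(2*y*sin(2*y)/3) dy + ∫(-6*exp(-y)) dy.
Step 5. Integrate ∫(2*y*sin(2*y)/3) dy by parts with u = y, dv = (2*sin(2*y)/3) dy, so v = -cos(2*y)/3: now -y*cos(2*y)/3 - exp(-2*y**2 - 4)/2 + ∫(-6*exp(-y)) dy + ∫(cos(2*y)/3) dy.
Step 6. Evaluate the standard form: now -y*cos(2*y)/3 - exp(-2*y**2 - 4)/2 + sin(2*y)/6 + ∫(-6*exp(-y)) dy.
Step 7. Evaluate the standard form: now -y*cos(2*y)/3 - exp(-2*y**2 - 4)/2 + sin(2*y)/6 + 6*exp(-y).
Answer: -y*cos(2*y)/3 - exp(-2*y**2 - 4)/2 + sin(2*y)/6 + 6*exp(-y).


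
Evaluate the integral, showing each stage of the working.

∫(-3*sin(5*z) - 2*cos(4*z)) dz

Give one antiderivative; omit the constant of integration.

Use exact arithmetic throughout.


Step 1. Rewrite: now ∫(-3*sin(5*z)) dz + ∫(-2*cos(4*z)) dz.
Step 2. Evaluate the standard form: now 3*cos(5*z)/5 + ∫(-2*cos(4*z)) dz.
Step 3. Evaluate the standard form: now -sin(4*z)/2 + 3*cos(5*z)/5.
Answer: -sin(4*z)/2 + 3*cos(5*z)/5.


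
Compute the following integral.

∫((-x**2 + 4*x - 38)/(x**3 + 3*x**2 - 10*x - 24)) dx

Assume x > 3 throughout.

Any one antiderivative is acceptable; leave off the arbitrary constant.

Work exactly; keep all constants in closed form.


Answer: -log(x - 3) + 5*log(x + 2) - 5*log(x + 4).


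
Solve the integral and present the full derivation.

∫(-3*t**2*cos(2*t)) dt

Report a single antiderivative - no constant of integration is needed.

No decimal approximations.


Step 1. Integrate ∫(-3*t**2*cos(2*t)) dt by parts with u = t**2, dv = (-3*cos(2*t)) dt, so v = -3*sin(2*t)/2: now -3*t**2*sin(2*t)/2 + ∫(3*t*sin(2*t)) dt.
Step 2. Integrate ∫(3*t*sin(2*t)) dt by parts with u = t, dv = (3*sin(2*t)) dt, so v = -3*cos(2*t)/2: now -3*t**2*sin(2*t)/2 - 3*t*cos(2*t)/2 + ∫(3*cos(2*t)/2) dt.
Step 3. Evaluate the standard form: now -3*t**2*sin(2*t)/2 - 3*t*cos(2*t)/2 + 3*sin(2*t)/4.
Answer: -3*t**2*sin(2*t)/2 - 3*t*cos(2*t)/2 + 3*sin(2*t)/4.


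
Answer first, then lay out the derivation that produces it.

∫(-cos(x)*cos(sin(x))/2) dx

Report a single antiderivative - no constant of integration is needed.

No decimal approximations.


The answer is -sin(sin(x))/2.
Step 1. Substitute u = sin(x), turning ∫(-cos(x)*cos(sin(x))/2) dx into ∫(-cos(u)/2) du: now ∫(-cos(u)/2) du.
Step 2. Evaluate the standard form: now -sin(u)/2.
Step 3. Substitute back u = sin(x): now -sin(sin(x))/2.
Answer: -sin(sin(x))/2.


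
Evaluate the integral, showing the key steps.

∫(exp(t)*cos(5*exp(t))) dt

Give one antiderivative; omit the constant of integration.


Step 1. Substitute u = exp(t), turning ∫(exp(t)*cos(5*exp(t))) dt into ∫(cos(5*u)) du: now ∫(cos(5*u)) du.
Step 2. Evaluate the standard form: now sin(5*u)/5.
Step 3. Substitute back u = exp(t): now sin(5*exp(t))/5.
Answer: sin(5*exp(t))/5.


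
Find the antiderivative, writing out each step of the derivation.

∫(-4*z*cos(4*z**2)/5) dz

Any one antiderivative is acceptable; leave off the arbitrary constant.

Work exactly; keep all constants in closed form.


Step 1. Substitute u = z**2, turning ∫(-4*z*cos(4*z**2)/5) dz into ∫(-2*cos(4*u)/5) du: now ∫(-2*cos(4*u)/5) du.
Step 2. Evaluate the standard form: now -sin(4*u)/10.
Step 3. Substitute back u = z**2: now -sin(4*z**2)/10.
Answer: -sin(4*z**2)/10.


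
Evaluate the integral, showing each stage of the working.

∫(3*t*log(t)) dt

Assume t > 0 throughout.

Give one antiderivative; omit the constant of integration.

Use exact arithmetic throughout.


Step 1. Integrate ∫(3*t*log(t)) dt by parts with u = log(t), dv = (3*t) dt, so v = 3*t**2/2 [assuming t > 0]: now 3*t**2*log(t)/2 + ∫(-3*t/2) dt.
Step 2. Evaluate the standard form: now 3*t**2*log(t)/2 - 3*t**2/4.
Answer: 3*t**2*log(t)/2 - 3*t**2/4.


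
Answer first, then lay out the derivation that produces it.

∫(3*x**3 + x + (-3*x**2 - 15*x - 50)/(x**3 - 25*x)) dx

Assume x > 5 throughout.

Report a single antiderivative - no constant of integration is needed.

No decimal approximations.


The answer is 3*x**4/4 + x**2/2 + 2*log(x) - 4*log(x - 5) - log(x + 5).
Step 1. Rewrite: now ∫(x) dx + ∫(3*x**3) dx + ∫((-3*x**2 - 15*x - 50)/(x**3 - 25*x)) dx.
Step 2. Decompose ∫((-3*x**2 - 15*x - 50)/(x**3 - 25*x)) dx by partial fractions, (-3*x**2 - 15*x - 50)/(x**3 - 25*x) = -1/(x + 5) - 4/(x - 5) + 2/x: now ∫(2/x) dx + ∫(x) dx + ∫(3*x**3) dx + ∫(-4/(x - 5)) dx + ∫(-1/(x + 5)) dx.
Step 3. Evaluate the standard form [assuming x > 5]: now -4*log(x - 5) + ∫(2/x) dx + ∫(x) dx + ∫(3*x**3) dx + ∫(-1/(x + 5)) dx.
Step 4. Evaluate the standard form [assuming x > 0]: now 2*log(x) - 4*log(x - 5) + ∫(x) dx + ∫(3*x**3) dx + ∫(-1/(x + 5)) dx.
Step 5. Evaluate the standard form [assuming x > -5]: now 2*log(x) - 4*log(x - 5) - log(x + 5) + ∫(x) dx + ∫(3*x**3) dx.
Step 6. Evaluate the standard form: now x**2/2 + 2*log(x) - 4*log(x - 5) - log(x + 5) + ∫(3*x**3) dx.
Step 7. Evaluate the standard form: now 3*x**4/4 + x**2/2 + 2*log(x) - 4*log(x - 5) - log(x + 5).
Answer: 3*x**4/4 + x**2/2 + 2*log(x) - 4*log(x - 5) - log(x + 5).


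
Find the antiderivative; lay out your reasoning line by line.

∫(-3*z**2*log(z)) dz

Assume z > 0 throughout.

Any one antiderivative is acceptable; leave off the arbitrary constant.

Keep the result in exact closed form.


Step 1. Integrate ∫(-3*z**2*log(z)) dz by parts with u = log(z), dv = (-3*z**2) dz, so v = -z**3 [assuming z > 0]: now -z**3*log(z) + ∫(z**2) dz.
Step 2. Evaluate the standard form: now -z**3*log(z) + z**3/3.
Answer: -z**3*log(z) + z**3/3.


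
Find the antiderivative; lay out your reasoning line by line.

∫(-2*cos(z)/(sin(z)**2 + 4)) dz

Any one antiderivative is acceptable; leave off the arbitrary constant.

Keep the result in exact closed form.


Step 1. Substitute u = sin(z), turning ∫(-2*cos(z)/(sin(z)**2 + 4)) dz into ∫(-2/(u**2 + 4)) du: now ∫(-2/(u**2 + 4)) du.
Step 2. Evaluate the standard form: now -atan(u/2).
Step 3. Substitute back u = sin(z): now -atan(sin(z)/2).
Answer: -atan(sin(z)/2).


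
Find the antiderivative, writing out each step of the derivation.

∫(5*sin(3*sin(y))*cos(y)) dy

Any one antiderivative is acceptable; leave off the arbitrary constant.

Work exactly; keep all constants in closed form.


Step 1. Substitute u = sin(y), turning ∫(5*sin(3*sin(y))*cos(y)) dy into ∫(5*sin(3*u)) du: now ∫(5*sin(3*u)) du.
Step 2. Evaluate the standard form: now -5*cos(3*u)/3.
Step 3. Substitute back u = sin(y): now -5*cos(3*sin(y))/3.
Answer: -5*cos(3*sin(y))/3.


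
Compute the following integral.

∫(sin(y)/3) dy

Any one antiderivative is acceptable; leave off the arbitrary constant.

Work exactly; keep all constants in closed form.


Answer: -cos(y)/3.


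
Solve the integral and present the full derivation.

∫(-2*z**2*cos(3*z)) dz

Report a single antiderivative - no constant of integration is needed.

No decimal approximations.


Step 1. Integrate ∫(-2*z**2*cos(3*z)) dz by parts with u = z**2, dv = (-2*cos(3*z)) dz, so v = -2*sin(3*z)/3: now -2*z**2*sin(3*z)/3 + ∫(4*z*sin(3*z)/3) dz.
Step 2. Integrate ∫(4*z*sin(3*z)/3) dz by parts with u = z, dv = (4*sin(3*z)/3) dz, so v = -4*cos(3*z)/9: now -2*z**2*sin(3*z)/3 - 4*z*cos(3*z)/9 + ∫(4*cos(3*z)/9) dz.
Step 3. Evaluate the standard form: now -2*z**2*sin(3*z)/3 - 4*z*cos(3*z)/9 + 4*sin(3*z)/27.
Answer: -2*z**2*sin(3*z)/3 - 4*z*cos(3*z)/9 + 4*sin(3*z)/27.


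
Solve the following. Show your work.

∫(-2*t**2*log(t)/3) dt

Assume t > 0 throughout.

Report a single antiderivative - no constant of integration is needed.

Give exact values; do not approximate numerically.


Step 1. Integrate ∫(-2*t**2*log(t)/3) dt by parts with u = log(t), dv = (-2*t**2/3) dt, so v = -2*t**3/9 [assuming t > 0]: now -2*t**3*log(t)/9 + ∫(2*t**2/9) dt.
Step 2. Evaluate the standard form: now -2*t**3*log(t)/9 + 2*t**3/27.
Answer: -2*t**3*log(t)/9 + 2*t**3/27.


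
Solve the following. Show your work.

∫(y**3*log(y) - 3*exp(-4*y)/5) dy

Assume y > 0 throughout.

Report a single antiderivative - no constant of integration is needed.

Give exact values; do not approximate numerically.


Step 1. Rewrite: now ∫(y**3*log(y)) dy + ∫(-3*exp(-4*y)/5) dy.
Step 2. Evaluate the standard form: now ∫(y**3*log(y)) dy + 3*exp(-4*y)/20.
Step 3. Integrate ∫(y**3*log(y)) dy by parts with u = log(y), dv = (y**3) dy, so v = y**4/4 [assuming y > 0]: now y**4*log(y)/4 + ∫(-y**3/4) dy + 3*exp(-4*y)/20.
Step 4. Evaluate the standard form: now y**4*log(y)/4 - y**4/16 + 3*exp(-4*y)/20.
Answer: y**4*log(y)/4 - y**4/16 + 3*exp(-4*y)/20.


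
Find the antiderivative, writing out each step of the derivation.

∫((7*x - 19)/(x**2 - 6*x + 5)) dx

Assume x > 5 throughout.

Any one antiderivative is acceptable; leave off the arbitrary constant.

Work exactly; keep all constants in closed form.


Step 1. Decompose ∫((7*x - 19)/(x**2 - 6*x + 5)) dx by partial fractions, (7*x - 19)/(x**2 - 6*x + 5) = 3/(x - 1) + 4/(x - 5): now ∫(4/(x - 5)) dx + ∫(3/(x - 1)) dx.
Step 2. Evaluate the standard form [assuming x > 1]: now 3*log(x - 1) + ∫(4/(x - 5)) dx.
Step 3. Evaluate the standard form [assuming x > 5]: now 4*log(x - 5) + 3*log(x - 1).
Answer: 4*log(x - 5) + 3*log(x - 1).


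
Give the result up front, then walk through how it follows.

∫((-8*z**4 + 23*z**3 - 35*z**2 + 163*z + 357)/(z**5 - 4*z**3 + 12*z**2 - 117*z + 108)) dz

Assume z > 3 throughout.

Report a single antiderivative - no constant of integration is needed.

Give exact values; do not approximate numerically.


The answer is 2*log(z - 3) - 5*log(z - 1) - 5*log(z + 4) + 2*atan(z/3)/3.
Step 1. Decompose ∫((-8*z**4 + 23*z**3 - 35*z**2 + 163*z + 357)/(z**5 - 4*z**3 + 12*z**2 - 117*z + 108)) dz by partial fractions, (-8*z**4 + 23*z**3 - 35*z**2 + 163*z + 357)/(z**5 - 4*z**3 + 12*z**2 - 117*z + 108) = 2/(z**2 + 9) - 5/(z + 4) - 5/(z - 1) + 2/(z - 3): now ∫(2/(z - 3)) dz + ∫(-5/(z - 1)) dz + ∫(-5/(z + 4)) dz + ∫(2/(z**2 + 9)) dz.
Step 2. Evaluate the standard form [assuming z > 3]: now 2*log(z - 3) + ∫(-5/(z - 1)) dz + ∫(-5/(z + 4)) dz + ∫(2/(z**2 + 9)) dz.
Step 3. Evaluate the standard form [assuming z > -4]: now 2*log(z - 3) - 5*log(z + 4) + ∫(-5/(z - 1)) dz + ∫(2/(z**2 + 9)) dz.
Step 4. Evaluate the standard form [assuming z > 1]: now 2*log(z - 3) - 5*log(z - 1) - 5*log(z + 4) + ∫(2/(z**2 + 9)) dz.
Step 5. Evaluate the standard form: now 2*log(z - 3) - 5*log(z - 1) - 5*log(z + 4) + 2*atan(z/3)/3.
Answer: 2*log(z - 3) - 5*log(z - 1) - 5*log(z + 4) + 2*atan(z/3)/3.


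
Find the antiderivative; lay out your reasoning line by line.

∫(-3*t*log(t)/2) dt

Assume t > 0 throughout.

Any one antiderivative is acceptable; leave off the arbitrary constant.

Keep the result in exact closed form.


Step 1. Integrate ∫(-3*t*log(t)/2) dt by parts with u = log(t), dv = (-3*t/2) dt, so v = -3*t**2/4 [assuming t > 0]: now -3*t**2*log(t)/4 + ∫(3*t/4) dt.
Step 2. Evaluate the standard form: now -3*t**2*log(t)/4 + 3*t**2/8.
Answer: -3*t**2*log(t)/4 + 3*t**2/8.


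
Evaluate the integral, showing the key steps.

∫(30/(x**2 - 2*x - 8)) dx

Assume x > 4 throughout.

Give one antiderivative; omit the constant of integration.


Step 1. Decompose ∫(30/(x**2 - 2*x - 8)) dx by partial fractions, 30/(x**2 - 2*x - 8) = -5/(x + 2) + 5/(x - 4): now ∫(5/(x - 4)) dx + ∫(-5/(x + 2)) dx.
Step 2. Evaluate the standard form [assuming x > -2]: now -5*log(x + 2) + ∫(5/(x - 4)) dx.
Step 3. Evaluate the standard form [assuming x > 4]: now 5*log(x - 4) - 5*log(x + 2).
Answer: 5*log(x - 4) - 5*log(x + 2).


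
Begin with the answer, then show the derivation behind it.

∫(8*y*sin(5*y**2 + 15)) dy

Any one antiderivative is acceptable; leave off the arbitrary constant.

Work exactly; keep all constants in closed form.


The answer is -4*cos(5*y**2 + 15)/5.
Step 1. Substitute u = y**2 + 3, turning ∫(8*y*sin(5*y**2 + 15)) dy into ∫(4*sin(5*u)) du: now ∫(4*sin(5*u)) du.
Step 2. Evaluate the standard form: now -4*cos(5*u)/5.
Step 3. Substitute back u = y**2 + 3: now -4*cos(5*y**2 + 15)/5.
Answer: -4*cos(5*y**2 + 15)/5.


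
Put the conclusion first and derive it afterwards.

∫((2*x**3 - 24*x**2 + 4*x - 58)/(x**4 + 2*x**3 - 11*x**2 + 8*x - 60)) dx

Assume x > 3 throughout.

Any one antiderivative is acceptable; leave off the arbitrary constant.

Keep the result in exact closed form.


The answer is -2*log(x - 3) + 4*log(x + 5) - atan(x/2).
Step 1. Decompose ∫((2*x**3 - 24*x**2 + 4*x - 58)/(x**4 + 2*x**3 - 11*x**2 + 8*x - 60)) dx by partial fractions, (2*x**3 - 24*x**2 + 4*x - 58)/(x**4 + 2*x**3 - 11*x**2 + 8*x - 60) = -2/(x**2 + 4) + 4/(x + 5) - 2/(x - 3): now ∫(-2/(x - 3)) dx + ∫(4/(x + 5)) dx + ∫(-2/(x**2 + 4)) dx.
Step 2. Evaluate the standard form [assuming x > 3]: now -2*log(x - 3) + ∫(4/(x + 5)) dx + ∫(-2/(x**2 + 4)) dx.
Step 3. Evaluate the standard form [assuming x > -5]: now -2*log(x - 3) + 4*log(x + 5) + ∫(-2/(x**2 + 4)) dx.
Step 4. Evaluate the standard form: now -2*log(x - 3) + 4*log(x + 5) - atan(x/2).
Answer: -2*log(x - 3) + 4*log(x + 5) - atan(x/2).


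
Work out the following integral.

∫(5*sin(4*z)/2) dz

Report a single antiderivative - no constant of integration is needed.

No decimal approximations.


Answer: -5*cos(4*z)/8.


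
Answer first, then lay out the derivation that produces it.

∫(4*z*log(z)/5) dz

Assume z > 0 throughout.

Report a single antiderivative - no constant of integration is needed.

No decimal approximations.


The answer is 2*z**2*log(z)/5 - z**2/5.
Step 1. Integrate ∫(4*z*log(z)/5) dz by parts with u = log(z), dv = (4*z/5) dz, so v = 2*z**2/5 [assuming z > 0]: now 2*z**2*log(z)/5 + ∫(-2*z/5) dz.
Step 2. Evaluate the standard form: now 2*z**2*log(z)/5 - z**2/5.
Answer: 2*z**2*log(z)/5 - z**2/5.


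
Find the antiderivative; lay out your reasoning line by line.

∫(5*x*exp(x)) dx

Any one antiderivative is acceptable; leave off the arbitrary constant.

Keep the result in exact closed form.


Step 1. Integrate ∫(5*x*exp(x)) dx by parts with u = x, dv = (5*exp(x)) dx, so v = 5*exp(x): now 5*x*exp(x) + ∫(-5*exp(x)) dx.
Step 2. Evaluate the standard form: now 5*x*exp(x) - 5*exp(x).
Answer: 5*x*exp(x) - 5*exp(x).


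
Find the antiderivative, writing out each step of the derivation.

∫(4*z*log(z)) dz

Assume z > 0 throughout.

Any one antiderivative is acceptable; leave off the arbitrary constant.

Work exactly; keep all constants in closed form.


Step 1. Integrate ∫(4*z*log(z)) dz by parts with u = log(z), dv = (4*z) dz, so v = 2*z**2 [assuming z > 0]: now 2*z**2*log(z) + ∫(-2*z) dz.
Step 2. Evaluate the standard form: now 2*z**2*log(z) - z**2.
Answer: 2*z**2*log(z) - z**2.


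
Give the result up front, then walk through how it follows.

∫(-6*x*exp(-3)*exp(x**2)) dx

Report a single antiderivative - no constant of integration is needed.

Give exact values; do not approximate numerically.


The answer is -3*exp(x**2 - 3).
Step 1. Substitute u = x**2 - 3, turning ∫(-6*x*exp(-3)*exp(x**2)) dx into ∫(-3*exp(u)) du: now ∫(-3*exp(u)) du.
Step 2. Evaluate the standard form: now -3*exp(u).
Step 3. Substitute back u = x**2 - 3: now -3*exp(x**2 - 3).
Answer: -3*exp(x**2 - 3).


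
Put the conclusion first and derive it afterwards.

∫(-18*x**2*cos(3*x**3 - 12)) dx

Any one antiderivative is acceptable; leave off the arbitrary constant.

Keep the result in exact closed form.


The answer is -2*sin(3*x**3 - 12).
Step 1. Substitute u = x**3 - 4, turning ∫(-18*x**2*cos(3*x**3 - 12)) dx into ∫(-6*cos(3*u)) du: now ∫(-6*cos(3*u)) du.
Step 2. Evaluate the standard form: now -2*sin(3*u).
Step 3. Substitute back u = x**3 - 4: now -2*sin(3*x**3 - 12).
Answer: -2*sin(3*x**3 - 12).


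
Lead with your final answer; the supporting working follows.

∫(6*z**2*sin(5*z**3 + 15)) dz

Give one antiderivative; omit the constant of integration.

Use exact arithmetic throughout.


The answer is -2*cos(5*z**3 + 15)/5.
Step 1. Substitute u = z**3 + 3, turning ∫(6*z**2*sin(5*z**3 + 15)) dz into ∫(2*sin(5*u)) du: now ∫(2*sin(5*u)) du.
Step 2. Evaluate the standard form: now -2*cos(5*u)/5.
Step 3. Substitute back u = z**3 + 3: now -2*cos(5*z**3 + 15)/5.
Answer: -2*cos(5*z**3 + 15)/5.


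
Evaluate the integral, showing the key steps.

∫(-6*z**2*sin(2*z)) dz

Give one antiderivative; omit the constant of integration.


Step 1. Integrate ∫(-6*z**2*sin(2*z)) dz by parts with u = z**2, dv = (-6*sin(2*z)) dz, so v = 3*cos(2*z): now 3*z**2*cos(2*z) + ∫(-6*z*cos(2*z)) dz.
Step 2. Integrate ∫(-6*z*cos(2*z)) dz by parts with u = z, dv = (-6*cos(2*z)) dz, so v = -3*sin(2*z): now 3*z**2*cos(2*z) - 3*z*sin(2*z) + ∫(3*sin(2*z)) dz.
Step 3. Evaluate the standard form: now 3*z**2*cos(2*z) - 3*z*sin(2*z) - 3*cos(2*z)/2.
Answer: 3*z**2*cos(2*z) - 3*z*sin(2*z) - 3*cos(2*z)/2.


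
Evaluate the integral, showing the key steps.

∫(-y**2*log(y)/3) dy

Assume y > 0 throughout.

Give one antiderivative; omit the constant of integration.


Step 1. Integrate ∫(-y**2*log(y)/3) dy by parts with u = log(y), dv = (-y**2/3) dy, so v = -y**3/9 [assuming y > 0]: now -y**3*log(y)/9 + ∫(y**2/9) dy.
Step 2. Evaluate the standard form: now -y**3*log(y)/9 + y**3/27.
Answer: -y**3*log(y)/9 + y**3/27.


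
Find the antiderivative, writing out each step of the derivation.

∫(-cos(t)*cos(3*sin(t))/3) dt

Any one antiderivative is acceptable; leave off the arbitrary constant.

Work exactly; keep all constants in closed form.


Step 1. Substitute u = sin(t), turning ∫(-cos(t)*cos(3*sin(t))/3) dt into ∫(-cos(3*u)/3) du: now ∫(-cos(3*u)/3) du.
Step 2. Evaluate the standard form: now -sin(3*u)/9.
Step 3. Substitute back u = sin(t): now -sin(3*sin(t))/9.
Answer: -sin(3*sin(t))/9.


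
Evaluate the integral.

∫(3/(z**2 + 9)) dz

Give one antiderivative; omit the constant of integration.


Answer: atan(z/3).


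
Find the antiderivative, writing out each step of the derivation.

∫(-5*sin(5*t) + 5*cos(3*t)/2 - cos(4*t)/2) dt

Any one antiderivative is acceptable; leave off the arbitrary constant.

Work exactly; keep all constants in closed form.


Step 1. Rewrite: now ∫(-5*sin(5*t)) dt + ∫(5*cos(3*t)/2) dt + ∫(-cos(4*t)/2) dt.
Step 2. Evaluate the standard form: now cos(5*t) + ∫(5*cos(3*t)/2) dt + ∫(-cos(4*t)/2) dt.
Step 3. Evaluate the standard form: now -sin(4*t)/8 + cos(5*t) + ∫(5*cos(3*t)/2) dt.
Step 4. Evaluate the standard form: now 5*sin(3*t)/6 - sin(4*t)/8 + cos(5*t).
Answer: 5*sin(3*t)/6 - sin(4*t)/8 + cos(5*t).


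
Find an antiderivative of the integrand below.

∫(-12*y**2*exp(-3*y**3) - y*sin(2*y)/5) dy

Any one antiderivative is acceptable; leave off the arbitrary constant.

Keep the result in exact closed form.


Answer: y*cos(2*y)/10 - sin(2*y)/20 + 4*exp(-3*y**3)/3.


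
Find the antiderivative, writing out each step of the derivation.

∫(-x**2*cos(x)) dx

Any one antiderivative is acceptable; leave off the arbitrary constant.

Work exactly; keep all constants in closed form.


Step 1. Integrate ∫(-x**2*cos(x)) dx by parts with u = x**2, dv = (-cos(x)) dx, so v = -sin(x): now -x**2*sin(x) + ∫(2*x*sin(x)) dx.
Step 2. Integrate ∫(2*x*sin(x)) dx by parts with u = x, dv = (2*sin(x)) dx, so v = -2*cos(x): now -x**2*sin(x) - 2*x*cos(x) + ∫(2*cos(x)) dx.
Step 3. Evaluate the standard form: now -x**2*sin(x) - 2*x*cos(x) + 2*sin(x).
Answer: -x**2*sin(x) - 2*x*cos(x) + 2*sin(x).


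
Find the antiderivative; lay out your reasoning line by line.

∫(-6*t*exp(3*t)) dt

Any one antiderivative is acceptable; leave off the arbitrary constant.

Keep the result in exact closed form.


Step 1. Integrate ∫(-6*t*exp(3*t)) dt by parts with u = t, dv = (-6*exp(3*t)) dt, so v = -2*exp(3*t): now -2*t*exp(3*t) + ∫(2*exp(3*t)) dt.
Step 2. Evaluate the standard form: now -2*t*exp(3*t) + 2*exp(3*t)/3.
Answer: -2*t*exp(3*t) + 2*exp(3*t)/3.


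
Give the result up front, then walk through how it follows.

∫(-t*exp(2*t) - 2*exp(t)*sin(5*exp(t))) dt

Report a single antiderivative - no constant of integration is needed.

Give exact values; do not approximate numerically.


The answer is -t*exp(2*t)/2 + exp(2*t)/4 + 2*cos(5*exp(t))/5.
Step 1. Rewrite: now ∫(-t*exp(2*t)) dt + ∫(-2*exp(t)*sin(5*exp(t))) dt.
Step 2. Substitute u = exp(t), turning ∫(-2*exp(t)*sin(5*exp(t))) dt into ∫(-2*sin(5*u)) du: now ∫(-t*exp(2*t)) dt + ∫(-2*sin(5*u)) du.
Step 3. Evaluate the standard form: now 2*cos(5*u)/5 + ∫(-t*exp(2*t)) dt.
Step 4. Substitute back u = exp(t): now 2*cos(5*exp(t))/5 + ∫(-t*exp(2*t)) dt.
Step 5. Integrate ∫(-t*exp(2*t)) dt by parts with u = t, dv = (-exp(2*t)) dt, so v = -exp(2*t)/2: now -t*exp(2*t)/2 + 2*cos(5*exp(t))/5 + ∫(exp(2*t)/2) dt.
Step 6. Evaluate the standard form: now -t*exp(2*t)/2 + exp(2*t)/4 + 2*cos(5*exp(t))/5.
Answer: -t*exp(2*t)/2 + exp(2*t)/4 + 2*cos(5*exp(t))/5.


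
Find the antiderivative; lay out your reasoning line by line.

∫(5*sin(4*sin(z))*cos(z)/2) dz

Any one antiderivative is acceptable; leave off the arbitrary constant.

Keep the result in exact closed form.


Step 1. Substitute u = sin(z), turning ∫(5*sin(4*sin(z))*cos(z)/2) dz into ∫(5*sin(4*u)/2) du: now ∫(5*sin(4*u)/2) du.
Step 2. Evaluate the standard form: now -5*cos(4*u)/8.
Step 3. Substitute back u = sin(z): now -5*cos(4*sin(z))/8.
Answer: -5*cos(4*sin(z))/8.


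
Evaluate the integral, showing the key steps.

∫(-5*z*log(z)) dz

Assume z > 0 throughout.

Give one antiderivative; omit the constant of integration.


Step 1. Integrate ∫(-5*z*log(z)) dz by parts with u = log(z), dv = (-5*z) dz, so v = -5*z**2/2 [assuming z > 0]: now -5*z**2*log(z)/2 + ∫(5*z/2) dz.
Step 2. Evaluate the standard form: now -5*z**2*log(z)/2 + 5*z**2/4.
Answer: -5*z**2*log(z)/2 + 5*z**2/4.


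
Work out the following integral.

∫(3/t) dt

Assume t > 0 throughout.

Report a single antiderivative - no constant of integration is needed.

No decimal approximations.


Answer: 3*log(t).


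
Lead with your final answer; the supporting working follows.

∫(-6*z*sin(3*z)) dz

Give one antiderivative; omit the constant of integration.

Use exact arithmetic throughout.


The answer is 2*z*cos(3*z) - 2*sin(3*z)/3.
Step 1. Integrate ∫(-6*z*sin(3*z)) dz by parts with u = z, dv = (-6*sin(3*z)) dz, so v = 2*cos(3*z): now 2*z*cos(3*z) + ∫(-2*cos(3*z)) dz.
Step 2. Evaluate the standard form: now 2*z*cos(3*z) - 2*sin(3*z)/3.
Answer: 2*z*cos(3*z) - 2*sin(3*z)/3.


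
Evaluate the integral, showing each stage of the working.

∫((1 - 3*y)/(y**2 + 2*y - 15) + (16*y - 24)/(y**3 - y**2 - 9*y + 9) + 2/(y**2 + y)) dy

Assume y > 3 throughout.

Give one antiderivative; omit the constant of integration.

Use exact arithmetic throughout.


Step 1. Rewrite: now ∫((1 - 3*y)/(y**2 + 2*y - 15)) dy + ∫((16*y - 24)/(y**3 - y**2 - 9*y + 9)) dy + ∫(2/(y**2 + y)) dy.
Step 2. Decompose ∫(2/(y**2 + y)) dy by partial fractions, 2/(y**2 + y) = -2/(y + 1) + 2/y: now ∫(2/y) dy + ∫((1 - 3*y)/(y**2 + 2*y - 15)) dy + ∫((16*y - 24)/(y**3 - y**2 - 9*y + 9)) dy + ∫(-2/(y + 1)) dy.
Step 3. Evaluate the standard form [assuming y > 0]: now 2*log(y) + ∫((1 - 3*y)/(y**2 + 2*y - 15)) dy + ∫((16*y - 24)/(y**3 - y**2 - 9*y + 9)) dy + ∫(-2/(y + 1)) dy.
Step 4. Evaluate the standard form [assuming y > -1]: now 2*log(y) - 2*log(y + 1) + ∫((1 - 3*y)/(y**2 + 2*y - 15)) dy + ∫((16*y - 24)/(y**3 - y**2 - 9*y + 9)) dy.
Step 5. Decompose ∫((1 - 3*y)/(y**2 + 2*y - 15)) dy by partial fractions, (1 - 3*y)/(y**2 + 2*y - 15) = -2/(y + 5) - 1/(y - 3): now 2*log(y) - 2*log(y + 1) + ∫((16*y - 24)/(y**3 - y**2 - 9*y + 9)) dy + ∫(-1/(y - 3)) dy + ∫(-2/(y + 5)) dy.
Step 6. Evaluate the standard form [assuming y > -5]: now 2*log(y) - 2*log(y + 1) - 2*log(y + 5) + ∫((16*y - 24)/(y**3 - y**2 - 9*y + 9)) dy + ∫(-1/(y - 3)) dy.
Step 7. Evaluate the standard form [assuming y > 3]: now 2*log(y) - log(y - 3) - 2*log(y + 1) - 2*log(y + 5) + ∫((16*y - 24)/(y**3 - y**2 - 9*y + 9)) dy.
Step 8. Decompose ∫((16*y - 24)/(y**3 - y**2 - 9*y + 9)) dy by partial fractions, (16*y - 24)/(y**3 - y**2 - 9*y + 9) = -3/(y + 3) + 1/(y - 1) + 2/(y - 3): now 2*log(y) - log(y - 3) - 2*log(y + 1) - 2*log(y + 5) + ∫(2/(y - 3)) dy + ∫(1/(y - 1)) dy + ∫(-3/(y + 3)) dy.
Step 9. Evaluate the standard form [assuming y > 1]: now 2*log(y) - log(y - 3) + log(y - 1) - 2*log(y + 1) - 2*log(y + 5) + ∫(2/(y - 3)) dy + ∫(-3/(y + 3)) dy.
Step 10. Evaluate the standard form [assuming y > 3]: now 2*log(y) + log(y - 3) + log(y - 1) - 2*log(y + 1) - 2*log(y + 5) + ∫(-3/(y + 3)) dy.
Step 11. Evaluate the standard form [assuming y > -3]: now 2*log(y) + log(y - 3) + log(y - 1) - 2*log(y + 1) - 3*log(y + 3) - 2*log(y + 5).
Answer: 2*log(y) + log(y - 3) + log(y - 1) - 2*log(y + 1) - 3*log(y + 3) - 2*log(y + 5).


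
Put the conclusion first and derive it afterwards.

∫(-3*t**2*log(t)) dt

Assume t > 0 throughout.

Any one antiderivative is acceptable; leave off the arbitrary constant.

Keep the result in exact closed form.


The answer is -t**3*log(t) + t**3/3.
Step 1. Integrate ∫(-3*t**2*log(t)) dt by parts with u = log(t), dv = (-3*t**2) dt, so v = -t**3 [assuming t > 0]: now -t**3*log(t) + ∫(t**2) dt.
Step 2. Evaluate the standard form: now -t**3*log(t) + t**3/3.
Answer: -t**3*log(t) + t**3/3.


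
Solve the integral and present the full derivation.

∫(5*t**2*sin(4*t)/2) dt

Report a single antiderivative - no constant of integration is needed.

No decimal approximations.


Step 1. Integrate ∫(5*t**2*sin(4*t)/2) dt by parts with u = t**2, dv = (5*sin(4*t)/2) dt, so v = -5*cos(4*t)/8: now -5*t**2*cos(4*t)/8 + ∫(5*t*cos(4*t)/4) dt.
Step 2. Integrate ∫(5*t*cos(4*t)/4) dt by parts with u = t, dv = (5*cos(4*t)/4) dt, so v = 5*sin(4*t)/16: now -5*t**2*cos(4*t)/8 + 5*t*sin(4*t)/16 + ∫(-5*sin(4*t)/16) dt.
Step 3. Evaluate the standard form: now -5*t**2*cos(4*t)/8 + 5*t*sin(4*t)/16 + 5*cos(4*t)/64.
Answer: -5*t**2*cos(4*t)/8 + 5*t*sin(4*t)/16 + 5*cos(4*t)/64.


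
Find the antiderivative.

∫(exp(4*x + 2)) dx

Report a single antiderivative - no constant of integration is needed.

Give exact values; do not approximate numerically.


Answer: exp(4*x + 2)/4.


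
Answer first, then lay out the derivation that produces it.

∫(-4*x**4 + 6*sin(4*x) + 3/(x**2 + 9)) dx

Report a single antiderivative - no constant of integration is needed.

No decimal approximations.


The answer is -4*x**5/5 - 3*cos(4*x)/2 + atan(x/3).
Step 1. Rewrite: now ∫(-4*x**4) dx + ∫(3/(x**2 + 9)) dx + ∫(6*sin(4*x)) dx.
Step 2. Evaluate the standard form: now atan(x/3) + ∫(-4*x**4) dx + ∫(6*sin(4*x)) dx.
Step 3. Evaluate the standard form: now -4*x**5/5 + atan(x/3) + ∫(6*sin(4*x)) dx.
Step 4. Evaluate the standard form: now -4*x**5/5 - 3*cos(4*x)/2 + atan(x/3).
Answer: -4*x**5/5 - 3*cos(4*x)/2 + atan(x/3).


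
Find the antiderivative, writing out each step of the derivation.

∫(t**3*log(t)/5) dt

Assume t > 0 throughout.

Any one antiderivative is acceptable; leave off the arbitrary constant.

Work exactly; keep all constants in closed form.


Step 1. Integrate ∫(t**3*log(t)/5) dt by parts with u = log(t), dv = (t**3/5) dt, so v = t**4/20 [assuming t > 0]: now t**4*log(t)/20 + ∫(-t**3/20) dt.
Step 2. Evaluate the standard form: now t**4*log(t)/20 - t**4/80.
Answer: t**4*log(t)/20 - t**4/80.


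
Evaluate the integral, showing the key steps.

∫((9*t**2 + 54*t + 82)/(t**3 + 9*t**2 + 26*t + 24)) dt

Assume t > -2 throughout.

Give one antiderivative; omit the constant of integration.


Step 1. Decompose ∫((9*t**2 + 54*t + 82)/(t**3 + 9*t**2 + 26*t + 24)) dt by partial fractions, (9*t**2 + 54*t + 82)/(t**3 + 9*t**2 + 26*t + 24) = 5/(t + 4) - 1/(t + 3) + 5/(t + 2): now ∫(5/(t + 2)) dt + ∫(-1/(t + 3)) dt + ∫(5/(t + 4)) dt.
Step 2. Evaluate the standard form [assuming t > -2]: now 5*log(t + 2) + ∫(-1/(t + 3)) dt + ∫(5/(t + 4)) dt.
Step 3. Evaluate the standard form [assuming t > -3]: now 5*log(t + 2) - log(t + 3) + ∫(5/(t + 4)) dt.
Step 4. Evaluate the standard form [assuming t > -4]: now 5*log(t + 2) - log(t + 3) + 5*log(t + 4).
Answer: 5*log(t + 2) - log(t + 3) + 5*log(t + 4).


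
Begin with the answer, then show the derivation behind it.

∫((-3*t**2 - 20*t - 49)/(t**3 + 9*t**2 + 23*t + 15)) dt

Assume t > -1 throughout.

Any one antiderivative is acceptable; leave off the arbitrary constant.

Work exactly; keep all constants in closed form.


The answer is -4*log(t + 1) + 4*log(t + 3) - 3*log(t + 5).
Step 1. Decompose ∫((-3*t**2 - 20*t - 49)/(t**3 + 9*t**2 + 23*t + 15)) dt by partial fractions, (-3*t**2 - 20*t - 49)/(t**3 + 9*t**2 + 23*t + 15) = -3/(t + 5) + 4/(t + 3) - 4/(t + 1): now ∫(-4/(t + 1)) dt + ∫(4/(t + 3)) dt + ∫(-3/(t + 5)) dt.
Step 2. Evaluate the standard form [assuming t > -5]: now -3*log(t + 5) + ∫(-4/(t + 1)) dt + ∫(4/(t + 3)) dt.
Step 3. Evaluate the standard form [assuming t > -1]: now -4*log(t + 1) - 3*log(t + 5) + ∫(4/(t + 3)) dt.
Step 4. Evaluate the standard form [assuming t > -3]: now -4*log(t + 1) + 4*log(t + 3) - 3*log(t + 5).
Answer: -4*log(t + 1) + 4*log(t + 3) - 3*log(t + 5).


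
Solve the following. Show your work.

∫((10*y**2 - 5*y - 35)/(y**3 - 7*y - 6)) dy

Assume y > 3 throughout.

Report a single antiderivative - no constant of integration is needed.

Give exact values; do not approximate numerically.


Step 1. Decompose ∫((10*y**2 - 5*y - 35)/(y**3 - 7*y - 6)) dy by partial fractions, (10*y**2 - 5*y - 35)/(y**3 - 7*y - 6) = 3/(y + 2) + 5/(y + 1) + 2/(y - 3): now ∫(2/(y - 3)) dy + ∫(5/(y + 1)) dy + ∫(3/(y + 2)) dy.
Step 2. Evaluate the standard form [assuming y > 3]: now 2*log(y - 3) + ∫(5/(y + 1)) dy + ∫(3/(y + 2)) dy.
Step 3. Evaluate the standard form [assuming y > -1]: now 2*log(y - 3) + 5*log(y + 1) + ∫(3/(y + 2)) dy.
Step 4. Evaluate the standard form [assuming y > -2]: now 2*log(y - 3) + 5*log(y + 1) + 3*log(y + 2).
Answer: 2*log(y - 3) + 5*log(y + 1) + 3*log(y + 2).


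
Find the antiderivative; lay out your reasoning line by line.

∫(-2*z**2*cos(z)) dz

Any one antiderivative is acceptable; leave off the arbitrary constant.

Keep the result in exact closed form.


Step 1. Integrate ∫(-2*z**2*cos(z)) dz by parts with u = z**2, dv = (-2*cos(z)) dz, so v = -2*sin(z): now -2*z**2*sin(z) + ∫(4*z*sin(z)) dz.
Step 2. Integrate ∫(4*z*sin(z)) dz by parts with u = z, dv = (4*sin(z)) dz, so v = -4*cos(z): now -2*z**2*sin(z) - 4*z*cos(z) + ∫(4*cos(z)) dz.
Step 3. Evaluate the standard form: now -2*z**2*sin(z) - 4*z*cos(z) + 4*sin(z).
Answer: -2*z**2*sin(z) - 4*z*cos(z) + 4*sin(z).


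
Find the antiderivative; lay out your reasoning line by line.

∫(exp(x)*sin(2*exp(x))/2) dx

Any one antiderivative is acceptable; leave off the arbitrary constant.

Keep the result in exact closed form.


Step 1. Substitute u = exp(x), turning ∫(exp(x)*sin(2*exp(x))/2) dx into ∫(sin(2*u)/2) du: now ∫(sin(2*u)/2) du.
Step 2. Evaluate the standard form: now -cos(2*u)/4.
Step 3. Substitute back u = exp(x): now -cos(2*exp(x))/4.
Answer: -cos(2*exp(x))/4.


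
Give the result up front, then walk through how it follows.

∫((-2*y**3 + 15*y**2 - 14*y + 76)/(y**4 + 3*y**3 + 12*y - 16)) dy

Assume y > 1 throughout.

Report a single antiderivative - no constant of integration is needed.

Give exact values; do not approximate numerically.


The answer is 3*log(y - 1) - 5*log(y + 4) - atan(y/2).
Step 1. Decompose ∫((-2*y**3 + 15*y**2 - 14*y + 76)/(y**4 + 3*y**3 + 12*y - 16)) dy by partial fractions, (-2*y**3 + 15*y**2 - 14*y + 76)/(y**4 + 3*y**3 + 12*y - 16) = -2/(y**2 + 4) - 5/(y + 4) + 3/(y - 1): now ∫(3/(y - 1)) dy + ∫(-5/(y + 4)) dy + ∫(-2/(y**2 + 4)) dy.
Step 2. Evaluate the standard form [assuming y > -4]: now -5*log(y + 4) + ∫(3/(y - 1)) dy + ∫(-2/(y**2 + 4)) dy.
Step 3. Evaluate the standard form [assuming y > 1]: now 3*log(y - 1) - 5*log(y + 4) + ∫(-2/(y**2 + 4)) dy.
Step 4. Evaluate the standard form: now 3*log(y - 1) - 5*log(y + 4) - atan(y/2).
Answer: 3*log(y - 1) - 5*log(y + 4) - atan(y/2).


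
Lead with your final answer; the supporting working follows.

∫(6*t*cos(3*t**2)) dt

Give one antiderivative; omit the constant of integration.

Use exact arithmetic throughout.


The answer is sin(3*t**2).
Step 1. Substitute u = t**2, turning ∫(6*t*cos(3*t**2)) dt into ∫(3*cos(3*u)) du: now ∫(3*cos(3*u)) du.
Step 2. Evaluate the standard form: now sin(3*u).
Step 3. Substitute back u = t**2: now sin(3*t**2).
Answer: sin(3*t**2).


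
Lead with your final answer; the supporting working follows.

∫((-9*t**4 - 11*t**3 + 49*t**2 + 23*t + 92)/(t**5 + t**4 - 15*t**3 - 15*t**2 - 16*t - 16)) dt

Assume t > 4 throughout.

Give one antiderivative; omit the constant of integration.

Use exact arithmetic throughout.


The answer is -3*log(t - 4) - 4*log(t + 1) - 2*log(t + 4) - 2*atan(t).
Step 1. Decompose ∫((-9*t**4 - 11*t**3 + 49*t**2 + 23*t + 92)/(t**5 + t**4 - 15*t**3 - 15*t**2 - 16*t - 16)) dt by partial fractions, (-9*t**4 - 11*t**3 + 49*t**2 + 23*t + 92)/(t**5 + t**4 - 15*t**3 - 15*t**2 - 16*t - 16) = -2/(t**2 + 1) - 2/(t + 4) - 4/(t + 1) - 3/(t - 4): now ∫(-3/(t - 4)) dt + ∫(-4/(t + 1)) dt + ∫(-2/(t + 4)) dt + ∫(-2/(t**2 + 1)) dt.
Step 2. Evaluate the standard form [assuming t > 4]: now -3*log(t - 4) + ∫(-4/(t + 1)) dt + ∫(-2/(t + 4)) dt + ∫(-2/(t**2 + 1)) dt.
Step 3. Evaluate the standard form [assuming t > -1]: now -3*log(t - 4) - 4*log(t + 1) + ∫(-2/(t + 4)) dt + ∫(-2/(t**2 + 1)) dt.
Step 4. Evaluate the standard form [assuming t > -4]: now -3*log(t - 4) - 4*log(t + 1) - 2*log(t + 4) + ∫(-2/(t**2 + 1)) dt.
Step 5. Evaluate the standard form: now -3*log(t - 4) - 4*log(t + 1) - 2*log(t + 4) - 2*atan(t).
Answer: -3*log(t - 4) - 4*log(t + 1) - 2*log(t + 4) - 2*atan(t).


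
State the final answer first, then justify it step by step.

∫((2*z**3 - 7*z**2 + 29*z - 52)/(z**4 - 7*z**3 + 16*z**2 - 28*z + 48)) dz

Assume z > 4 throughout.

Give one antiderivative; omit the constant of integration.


The answer is 4*log(z - 4) - 2*log(z - 3) - 3*atan(z/2)/2.
Step 1. Decompose ∫((2*z**3 - 7*z**2 + 29*z - 52)/(z**4 - 7*z**3 + 16*z**2 - 28*z + 48)) dz by partial fractions, (2*z**3 - 7*z**2 + 29*z - 52)/(z**4 - 7*z**3 + 16*z**2 - 28*z + 48) = -3/(z**2 + 4) - 2/(z - 3) + 4/(z - 4): now ∫(4/(z - 4)) dz + ∫(-2/(z - 3)) dz + ∫(-3/(z**2 + 4)) dz.
Step 2. Evaluate the standard form [assuming z > 4]: now 4*log(z - 4) + ∫(-2/(z - 3)) dz + ∫(-3/(z**2 + 4)) dz.
Step 3. Evaluate the standard form [assuming z > 3]: now 4*log(z - 4) - 2*log(z - 3) + ∫(-3/(z**2 + 4)) dz.
Step 4. Evaluate the standard form: now 4*log(z - 4) - 2*log(z - 3) - 3*atan(z/2)/2.
Answer: 4*log(z - 4) - 2*log(z - 3) - 3*atan(z/2)/2.


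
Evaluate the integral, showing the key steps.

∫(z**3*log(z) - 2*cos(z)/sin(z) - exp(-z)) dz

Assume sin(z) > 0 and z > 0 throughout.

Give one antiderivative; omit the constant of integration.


Step 1. Rewrite: now ∫(z**3*log(z)) dz + ∫(-2*cos(z)/sin(z)) dz + ∫(-exp(-z)) dz.
Step 2. Substitute u = sin(z), turning ∫(-2*cos(z)/sin(z)) dz into ∫(-2/u) du: now ∫(-2/u) du + ∫(z**3*log(z)) dz + ∫(-exp(-z)) dz.
Step 3. Evaluate the standard form [assuming u > 0]: now -2*log(u) + ∫(z**3*log(z)) dz + ∫(-exp(-z)) dz.
Step 4. Substitute back u = sin(z): now -2*log(sin(z)) + ∫(z**3*log(z)) dz + ∫(-exp(-z)) dz.
Step 5. Integrate ∫(z**3*log(z)) dz by parts with u = log(z), dv = (z**3) dz, so v = z**4/4 [assuming z > 0]: now z**4*log(z)/4 - 2*log(sin(z)) + ∫(-z**3/4) dz + ∫(-exp(-z)) dz.
Step 6. Evaluate the standard form: now z**4*log(z)/4 - z**4/16 - 2*log(sin(z)) + ∫(-exp(-z)) dz.
Step 7. Evaluate the standard form: now z**4*log(z)/4 - z**4/16 - 2*log(sin(z)) + exp(-z).
Answer: z**4*log(z)/4 - z**4/16 - 2*log(sin(z)) + exp(-z).


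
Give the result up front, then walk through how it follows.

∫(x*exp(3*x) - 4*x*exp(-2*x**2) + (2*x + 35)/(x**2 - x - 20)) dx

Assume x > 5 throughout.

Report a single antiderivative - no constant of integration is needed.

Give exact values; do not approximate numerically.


The answer is x*exp(3*x)/3 - exp(3*x)/9 + 5*log(x - 5) - 3*log(x + 4) + exp(-2*x**2).
Step 1. Rewrite: now ∫(x*exp(3*x)) dx + ∫(-4*x*exp(-2*x**2)) dx + ∫((2*x + 35)/(x**2 - x - 20)) dx.
Step 2. Integrate ∫(x*exp(3*x)) dx by parts with u = x, dv = (exp(3*x)) dx, so v = exp(3*x)/3: now x*exp(3*x)/3 + ∫(-4*x*exp(-2*x**2)) dx + ∫((2*x + 35)/(x**2 - x - 20)) dx + ∫(-exp(3*x)/3) dx.
Step 3. Evaluate the standard form: now x*exp(3*x)/3 - exp(3*x)/9 + ∫(-4*x*exp(-2*x**2)) dx + ∫((2*x + 35)/(x**2 - x - 20)) dx.
Step 4. Substitute u = x**2, turning ∫(-4*x*exp(-2*x**2)) dx into ∫(-2*exp(-2*u)) du: now x*exp(3*x)/3 - exp(3*x)/9 + ∫((2*x + 35)/(x**2 - x - 20)) dx + ∫(-2*exp(-2*u)) du.
Step 5. Evaluate the standard form: now x*exp(3*x)/3 - exp(3*x)/9 + ∫((2*x + 35)/(x**2 - x - 20)) dx + exp(-2*u).
Step 6. Substitute back u = x**2: now x*exp(3*x)/3 - exp(3*x)/9 + ∫((2*x + 35)/(x**2 - x - 20)) dx + exp(-2*x**2).
Step 7. Decompose ∫((2*x + 35)/(x**2 - x - 20)) dx by partial fractions, (2*x + 35)/(x**2 - x - 20) = -3/(x + 4) + 5/(x - 5): now x*exp(3*x)/3 - exp(3*x)/9 + ∫(5/(x - 5)) dx + ∫(-3/(x + 4)) dx + exp(-2*x**2).
Step 8. Evaluate the standard form [assuming x > 5]: now x*exp(3*x)/3 - exp(3*x)/9 + 5*log(x - 5) + ∫(-3/(x + 4)) dx + exp(-2*x**2).
Step 9. Evaluate the standard form [assuming x > -4]: now x*exp(3*x)/3 - exp(3*x)/9 + 5*log(x - 5) - 3*log(x + 4) + exp(-2*x**2).
Answer: x*exp(3*x)/3 - exp(3*x)/9 + 5*log(x - 5) - 3*log(x + 4) + exp(-2*x**2).
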